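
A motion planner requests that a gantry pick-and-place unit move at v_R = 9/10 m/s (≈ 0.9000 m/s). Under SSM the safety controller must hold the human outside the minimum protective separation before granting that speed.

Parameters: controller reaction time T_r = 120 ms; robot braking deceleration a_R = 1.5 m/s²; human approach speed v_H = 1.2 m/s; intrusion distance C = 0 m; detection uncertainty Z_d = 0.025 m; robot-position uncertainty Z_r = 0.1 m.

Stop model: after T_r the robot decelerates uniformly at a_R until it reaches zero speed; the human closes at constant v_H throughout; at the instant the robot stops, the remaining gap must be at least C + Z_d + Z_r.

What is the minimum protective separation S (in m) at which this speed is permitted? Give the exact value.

S_min = 1367/1000 m = 1.3670 m

stop time T_s = (9/10)/(3/2) = 0.6000 s
robot covers v_R·T_r = 0.9000·0.1200 = 0.1080 m before braking
robot covers 0.9000·0.6000 − ½·1.5000·0.6000² = 0.2700 m while stopping
human over T_r+T_s: 1.2000·(0.1200+0.6000) = 0.8640 m
residual clearance needed = 0.0000+0.0250+0.1000 = 0.1250 m
S_min ≈ 0.1080+0.2700+0.8640+0.1250  ⇒  S_min = 1367/1000 m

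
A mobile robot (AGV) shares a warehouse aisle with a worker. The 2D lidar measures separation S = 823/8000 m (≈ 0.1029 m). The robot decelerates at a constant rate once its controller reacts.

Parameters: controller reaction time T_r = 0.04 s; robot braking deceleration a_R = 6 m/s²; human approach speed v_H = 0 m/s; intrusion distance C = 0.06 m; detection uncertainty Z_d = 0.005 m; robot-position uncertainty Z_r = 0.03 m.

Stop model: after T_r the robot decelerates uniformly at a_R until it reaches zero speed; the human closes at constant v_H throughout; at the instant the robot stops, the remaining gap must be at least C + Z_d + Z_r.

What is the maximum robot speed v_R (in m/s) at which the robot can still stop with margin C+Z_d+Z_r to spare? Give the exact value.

v_R_max = 3/20 m/s = 0.1500 m/s

at the boundary: (1/12)·v² + (1/25)·v + (-63/8000) = 0
  disc = (1/25)² − 4·(1/12)·(-63/8000) = 169/40000 ; √disc = 13/200
  v_R = (−(1/25) + 13/200) / (2·(1/12)) = 3/20 m/s
check:
stop time T_s = (3/20)/6 = 0.0250 s
robot covers v_R·T_r = 0.1500·0.0400 = 0.0060 m before braking
braking distance = 0.1500²/(2·6.0000) = 0.0019 m
person approaches 0.0000·(0.0400+0.0250) = 0.0000 m
margins: 0.0600+0.0050+0.0300 = 0.0950 m
sum ≈ 0.0060+0.0019+0.0000+0.0950 ≈ 0.1029 m = S ✓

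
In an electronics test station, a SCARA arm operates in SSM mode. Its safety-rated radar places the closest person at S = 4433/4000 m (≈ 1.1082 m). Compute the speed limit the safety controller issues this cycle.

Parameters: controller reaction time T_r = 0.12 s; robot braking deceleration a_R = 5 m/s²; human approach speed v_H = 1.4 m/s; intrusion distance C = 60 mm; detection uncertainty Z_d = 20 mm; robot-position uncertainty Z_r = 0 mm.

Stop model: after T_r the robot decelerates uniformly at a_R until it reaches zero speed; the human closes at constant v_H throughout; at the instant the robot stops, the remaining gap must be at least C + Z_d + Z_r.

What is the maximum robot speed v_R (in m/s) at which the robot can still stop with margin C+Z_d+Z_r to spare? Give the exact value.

at the boundary: (1/10)·v² + (2/5)·v + (-3441/4000) = 0
  disc = (2/5)² − 4·(1/10)·(-3441/4000) = 5041/10000 ; √disc = 71/100
  v_R = (−(2/5) + 71/100) / (2·(1/10)) = 31/20 m/s
check:
braking lasts T_s = (31/20)/5 = 0.3100 s
robot covers v_R·T_r = 1.5500·0.1200 = 0.1860 m before braking
robot under decel: 1.5500²/(2·5.0000) = 0.2402 m
human closes 1.4000·0.4300 = 0.6020 m
margins: 0.0600+0.0200+0.0000 = 0.0800 m
sum ≈ 0.1860+0.2402+0.6020+0.0800 ≈ 1.1082 m = S ✓

v_R_max = 31/20 m/s = 1.5500 m/s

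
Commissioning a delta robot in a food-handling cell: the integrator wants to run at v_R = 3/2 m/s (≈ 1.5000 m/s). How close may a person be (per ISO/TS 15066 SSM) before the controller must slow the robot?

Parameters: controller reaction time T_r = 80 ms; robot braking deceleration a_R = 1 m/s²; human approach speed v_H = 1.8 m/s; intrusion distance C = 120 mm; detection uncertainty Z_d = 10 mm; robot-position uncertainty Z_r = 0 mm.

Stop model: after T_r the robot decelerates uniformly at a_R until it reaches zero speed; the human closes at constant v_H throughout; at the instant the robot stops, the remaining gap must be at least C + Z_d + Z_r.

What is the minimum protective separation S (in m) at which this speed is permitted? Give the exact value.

S_min = 4219/1000 m = 4.2190 m

braking lasts T_s = (3/2)/1 = 1.5000 s
reaction-phase robot travel = 1.5000·0.0800 = 0.1200 m
robot under decel: 1.5000²/(2·1.0000) = 1.1250 m
person approaches 1.8000·(0.0800+1.5000) = 2.8440 m
margins: 0.1200+0.0100+0.0000 = 0.1300 m
S_min ≈ 0.1200+1.1250+2.8440+0.1300  ⇒  S_min = 4219/1000 m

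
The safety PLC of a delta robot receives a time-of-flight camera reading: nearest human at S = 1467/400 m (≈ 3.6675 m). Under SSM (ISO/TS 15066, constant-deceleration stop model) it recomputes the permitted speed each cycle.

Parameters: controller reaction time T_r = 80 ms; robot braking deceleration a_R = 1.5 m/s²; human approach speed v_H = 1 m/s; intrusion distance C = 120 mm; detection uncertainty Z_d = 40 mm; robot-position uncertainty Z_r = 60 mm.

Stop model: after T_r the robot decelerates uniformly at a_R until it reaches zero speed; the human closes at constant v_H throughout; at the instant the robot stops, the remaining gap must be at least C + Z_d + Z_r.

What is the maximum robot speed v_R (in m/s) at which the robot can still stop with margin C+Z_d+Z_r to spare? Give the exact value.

v_R_max = 9/4 m/s = 2.2500 m/s

at the boundary: (1/3)·v² + (56/75)·v + (-1347/400) = 0
  disc = (56/75)² − 4·(1/3)·(-1347/400) = 113569/22500 ; √disc = 337/150
  v_R = (−(56/75) + 337/150) / (2·(1/3)) = 9/4 m/s
check:
T_s = v_R/a_R = (9/4)/(3/2) = 1.5000 s
robot in T_r: 2.2500·0.0800 = 0.1800 m
robot under decel: 2.2500²/(2·1.5000) = 1.6875 m
human closes 1.0000·1.5800 = 1.5800 m
C+Z_d+Z_r = 0.1200+0.0400+0.0600 = 0.2200 m
sum ≈ 0.1800+1.6875+1.5800+0.2200 ≈ 3.6675 m = S ✓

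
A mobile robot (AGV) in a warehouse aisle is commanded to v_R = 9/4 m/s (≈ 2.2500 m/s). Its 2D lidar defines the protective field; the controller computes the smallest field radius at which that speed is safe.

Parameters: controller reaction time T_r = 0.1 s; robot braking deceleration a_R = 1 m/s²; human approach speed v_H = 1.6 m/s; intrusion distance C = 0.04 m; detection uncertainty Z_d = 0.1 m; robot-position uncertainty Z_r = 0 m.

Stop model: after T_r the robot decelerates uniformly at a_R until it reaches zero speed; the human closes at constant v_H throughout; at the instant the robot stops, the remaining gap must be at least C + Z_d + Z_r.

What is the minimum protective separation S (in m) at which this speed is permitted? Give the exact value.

S_min = 213/32 m = 6.6562 m

braking lasts T_s = (9/4)/1 = 2.2500 s
robot covers v_R·T_r = 2.2500·0.1000 = 0.2250 m before braking
braking distance = 2.2500²/(2·1.0000) = 2.5312 m
human closes 1.6000·2.3500 = 3.7600 m
margins: 0.0400+0.1000+0.0000 = 0.1400 m
S_min ≈ 0.2250+2.5312+3.7600+0.1400  ⇒  S_min = 213/32 m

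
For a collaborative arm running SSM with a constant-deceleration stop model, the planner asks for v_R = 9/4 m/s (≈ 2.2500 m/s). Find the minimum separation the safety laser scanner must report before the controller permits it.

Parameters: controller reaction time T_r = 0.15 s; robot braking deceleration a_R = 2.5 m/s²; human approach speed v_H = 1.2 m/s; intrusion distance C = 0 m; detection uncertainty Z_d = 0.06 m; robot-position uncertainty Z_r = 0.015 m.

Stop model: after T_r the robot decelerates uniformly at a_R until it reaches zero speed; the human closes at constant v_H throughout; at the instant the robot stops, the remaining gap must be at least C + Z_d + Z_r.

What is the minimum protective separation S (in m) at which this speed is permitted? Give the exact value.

T_s = v_R/a_R = (9/4)/(5/2) = 0.9000 s
robot in T_r: 2.2500·0.1500 = 0.3375 m
braking distance = 2.2500²/(2·2.5000) = 1.0125 m
human closes 1.2000·1.0500 = 1.2600 m
margins: 0.0000+0.0600+0.0150 = 0.0750 m
S_min ≈ 0.3375+1.0125+1.2600+0.0750  ⇒  S_min = 537/200 m

S_min = 537/200 m = 2.6850 m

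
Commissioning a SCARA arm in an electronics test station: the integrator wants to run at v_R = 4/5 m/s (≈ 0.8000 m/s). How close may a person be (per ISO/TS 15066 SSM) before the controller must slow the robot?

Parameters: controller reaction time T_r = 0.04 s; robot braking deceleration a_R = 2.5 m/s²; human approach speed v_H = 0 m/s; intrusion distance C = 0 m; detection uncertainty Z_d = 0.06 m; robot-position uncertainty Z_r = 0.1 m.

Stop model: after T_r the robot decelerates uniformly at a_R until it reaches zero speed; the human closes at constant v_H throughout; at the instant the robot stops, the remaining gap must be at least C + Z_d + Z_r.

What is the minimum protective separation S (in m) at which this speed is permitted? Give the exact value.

S_min = 8/25 m = 0.3200 m

T_s = v_R/a_R = (4/5)/(5/2) = 0.3200 s
robot in T_r: 0.8000·0.0400 = 0.0320 m
braking distance = 0.8000²/(2·2.5000) = 0.1280 m
human closes 0.0000·0.3600 = 0.0000 m
C+Z_d+Z_r = 0.0000+0.0600+0.1000 = 0.1600 m
S_min ≈ 0.0320+0.1280+0.0000+0.1600  ⇒  S_min = 8/25 m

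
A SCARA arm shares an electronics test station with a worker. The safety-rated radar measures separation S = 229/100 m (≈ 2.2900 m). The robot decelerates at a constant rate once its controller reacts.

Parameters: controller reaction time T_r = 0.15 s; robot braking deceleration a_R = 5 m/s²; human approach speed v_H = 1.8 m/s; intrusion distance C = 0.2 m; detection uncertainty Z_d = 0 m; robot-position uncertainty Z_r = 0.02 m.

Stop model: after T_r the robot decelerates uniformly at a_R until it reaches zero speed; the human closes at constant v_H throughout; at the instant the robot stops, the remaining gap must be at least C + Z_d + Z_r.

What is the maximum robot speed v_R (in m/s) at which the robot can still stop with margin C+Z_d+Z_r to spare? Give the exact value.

collect terms ⇒ (1/10)·v_R² + (51/100)·v_R + (-9/5) = 0
  disc = (51/100)² − 4·(1/10)·(-9/5) = 9801/10000 ; √disc = 99/100
  v_R = (−(51/100) + 99/100) / (2·(1/10)) = 12/5 m/s
check:
braking lasts T_s = (12/5)/5 = 0.4800 s
robot in T_r: 2.4000·0.1500 = 0.3600 m
robot under decel: 2.4000²/(2·5.0000) = 0.5760 m
human over T_r+T_s: 1.8000·(0.1500+0.4800) = 1.1340 m
margins: 0.2000+0.0000+0.0200 = 0.2200 m
sum ≈ 0.3600+0.5760+1.1340+0.2200 ≈ 2.2900 m = S ✓

v_R_max = 12/5 m/s = 2.4000 m/s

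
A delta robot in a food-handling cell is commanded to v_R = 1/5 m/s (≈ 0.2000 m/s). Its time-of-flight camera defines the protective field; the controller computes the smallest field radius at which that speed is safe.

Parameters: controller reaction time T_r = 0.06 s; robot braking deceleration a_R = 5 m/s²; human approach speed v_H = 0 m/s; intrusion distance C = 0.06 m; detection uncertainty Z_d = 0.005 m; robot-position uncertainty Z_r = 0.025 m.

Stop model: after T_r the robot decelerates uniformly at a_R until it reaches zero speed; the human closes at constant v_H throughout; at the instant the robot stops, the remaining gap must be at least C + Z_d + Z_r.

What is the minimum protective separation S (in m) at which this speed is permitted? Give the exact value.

S_min = 53/500 m = 0.1060 m

T_s = v_R/a_R = (1/5)/5 = 0.0400 s
reaction-phase robot travel = 0.2000·0.0600 = 0.0120 m
robot covers 0.2000·0.0400 − ½·5.0000·0.0400² = 0.0040 m while stopping
person approaches 0.0000·(0.0600+0.0400) = 0.0000 m
margins: 0.0600+0.0050+0.0250 = 0.0900 m
S_min ≈ 0.0120+0.0040+0.0000+0.0900  ⇒  S_min = 53/500 m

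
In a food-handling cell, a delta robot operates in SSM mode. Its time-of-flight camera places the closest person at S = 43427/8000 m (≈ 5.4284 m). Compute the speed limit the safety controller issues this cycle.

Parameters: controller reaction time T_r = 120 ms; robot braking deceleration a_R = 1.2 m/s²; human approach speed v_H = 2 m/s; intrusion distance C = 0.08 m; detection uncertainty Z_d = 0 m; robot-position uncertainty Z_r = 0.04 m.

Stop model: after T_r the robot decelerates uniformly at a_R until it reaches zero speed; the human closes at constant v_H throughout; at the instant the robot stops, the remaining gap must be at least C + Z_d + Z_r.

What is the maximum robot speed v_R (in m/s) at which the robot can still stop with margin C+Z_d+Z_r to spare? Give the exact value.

v_R_max = 39/20 m/s = 1.9500 m/s

at the boundary: (5/12)·v² + (134/75)·v + (-40547/8000) = 0
  disc = (134/75)² − 4·(5/12)·(-40547/8000) = 4190209/360000 ; √disc = 2047/600
  v_R = (−(134/75) + 2047/600) / (2·(5/12)) = 39/20 m/s
check:
braking lasts T_s = (39/20)/(6/5) = 1.6250 s
robot covers v_R·T_r = 1.9500·0.1200 = 0.2340 m before braking
robot under decel: 1.9500²/(2·1.2000) = 1.5844 m
person approaches 2.0000·(0.1200+1.6250) = 3.4900 m
margins: 0.0800+0.0000+0.0400 = 0.1200 m
sum ≈ 0.2340+1.5844+3.4900+0.1200 ≈ 5.4284 m = S ✓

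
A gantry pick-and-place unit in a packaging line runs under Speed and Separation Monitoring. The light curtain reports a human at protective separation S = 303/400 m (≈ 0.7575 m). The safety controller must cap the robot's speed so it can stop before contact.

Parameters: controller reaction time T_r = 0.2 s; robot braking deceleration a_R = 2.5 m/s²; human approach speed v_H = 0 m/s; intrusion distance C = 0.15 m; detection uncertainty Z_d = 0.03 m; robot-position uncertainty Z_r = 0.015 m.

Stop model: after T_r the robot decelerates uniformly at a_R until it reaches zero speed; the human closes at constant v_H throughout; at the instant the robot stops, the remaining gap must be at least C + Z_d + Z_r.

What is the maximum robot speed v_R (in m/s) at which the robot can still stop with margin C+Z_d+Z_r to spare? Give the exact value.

quadratic (1/5)·v² + (1/5)·v + (-9/16) = 0
  disc = (1/5)² − 4·(1/5)·(-9/16) = 49/100 ; √disc = 7/10
  v_R = (−(1/5) + 7/10) / (2·(1/5)) = 5/4 m/s
check:
stop time T_s = (5/4)/(5/2) = 0.5000 s
robot covers v_R·T_r = 1.2500·0.2000 = 0.2500 m before braking
braking distance = 1.2500²/(2·2.5000) = 0.3125 m
human over T_r+T_s: 0.0000·(0.2000+0.5000) = 0.0000 m
margins: 0.1500+0.0300+0.0150 = 0.1950 m
sum ≈ 0.2500+0.3125+0.0000+0.1950 ≈ 0.7575 m = S ✓

v_R_max = 5/4 m/s = 1.2500 m/s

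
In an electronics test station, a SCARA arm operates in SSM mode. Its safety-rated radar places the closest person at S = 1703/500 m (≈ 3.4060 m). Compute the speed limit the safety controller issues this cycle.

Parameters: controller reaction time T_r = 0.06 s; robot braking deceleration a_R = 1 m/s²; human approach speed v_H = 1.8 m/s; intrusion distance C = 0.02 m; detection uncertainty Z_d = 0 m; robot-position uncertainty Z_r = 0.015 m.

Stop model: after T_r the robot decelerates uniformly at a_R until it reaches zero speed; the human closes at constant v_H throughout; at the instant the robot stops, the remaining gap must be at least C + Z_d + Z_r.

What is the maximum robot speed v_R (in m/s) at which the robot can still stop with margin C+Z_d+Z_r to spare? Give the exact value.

quadratic (1/2)·v² + (93/50)·v + (-3263/1000) = 0
  disc = (93/50)² − 4·(1/2)·(-3263/1000) = 6241/625 ; √disc = 79/25
  v_R = (−(93/50) + 79/25) / (2·(1/2)) = 13/10 m/s
check:
stop time T_s = (13/10)/1 = 1.3000 s
robot in T_r: 1.3000·0.0600 = 0.0780 m
robot covers 1.3000·1.3000 − ½·1.0000·1.3000² = 0.8450 m while stopping
person approaches 1.8000·(0.0600+1.3000) = 2.4480 m
margins: 0.0200+0.0000+0.0150 = 0.0350 m
sum ≈ 0.0780+0.8450+2.4480+0.0350 ≈ 3.4060 m = S ✓

v_R_max = 13/10 m/s = 1.3000 m/s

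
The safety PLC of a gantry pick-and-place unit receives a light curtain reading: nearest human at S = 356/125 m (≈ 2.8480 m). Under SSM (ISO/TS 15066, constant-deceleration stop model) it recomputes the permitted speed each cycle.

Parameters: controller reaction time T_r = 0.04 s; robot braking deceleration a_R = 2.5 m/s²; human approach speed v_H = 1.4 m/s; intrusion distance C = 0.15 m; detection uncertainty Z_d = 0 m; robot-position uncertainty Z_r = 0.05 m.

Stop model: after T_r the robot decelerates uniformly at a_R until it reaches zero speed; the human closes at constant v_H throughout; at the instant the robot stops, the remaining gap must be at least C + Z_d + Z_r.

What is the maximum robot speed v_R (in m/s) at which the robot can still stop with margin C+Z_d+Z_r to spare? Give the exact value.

quadratic (1/5)·v² + (3/5)·v + (-324/125) = 0
  disc = (3/5)² − 4·(1/5)·(-324/125) = 1521/625 ; √disc = 39/25
  v_R = (−(3/5) + 39/25) / (2·(1/5)) = 12/5 m/s
check:
stop time T_s = (12/5)/(5/2) = 0.9600 s
robot covers v_R·T_r = 2.4000·0.0400 = 0.0960 m before braking
braking distance = 2.4000²/(2·2.5000) = 1.1520 m
human over T_r+T_s: 1.4000·(0.0400+0.9600) = 1.4000 m
margins: 0.1500+0.0000+0.0500 = 0.2000 m
sum ≈ 0.0960+1.1520+1.4000+0.2000 ≈ 2.8480 m = S ✓

v_R_max = 12/5 m/s = 2.4000 m/s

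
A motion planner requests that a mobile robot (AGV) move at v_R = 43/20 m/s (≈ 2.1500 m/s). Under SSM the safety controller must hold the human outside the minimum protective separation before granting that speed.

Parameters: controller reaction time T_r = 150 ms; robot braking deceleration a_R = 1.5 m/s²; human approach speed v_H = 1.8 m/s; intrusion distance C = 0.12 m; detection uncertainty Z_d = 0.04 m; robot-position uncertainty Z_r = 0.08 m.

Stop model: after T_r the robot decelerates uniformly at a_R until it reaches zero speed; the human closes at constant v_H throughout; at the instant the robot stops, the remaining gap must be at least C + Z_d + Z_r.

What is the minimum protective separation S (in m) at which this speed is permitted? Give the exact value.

T_s = v_R/a_R = (43/20)/(3/2) = 1.4333 s
robot covers v_R·T_r = 2.1500·0.1500 = 0.3225 m before braking
braking distance = 2.1500²/(2·1.5000) = 1.5408 m
person approaches 1.8000·(0.1500+1.4333) = 2.8500 m
residual clearance needed = 0.1200+0.0400+0.0800 = 0.2400 m
S_min ≈ 0.3225+1.5408+2.8500+0.2400  ⇒  S_min = 743/150 m

S_min = 743/150 m = 4.9533 m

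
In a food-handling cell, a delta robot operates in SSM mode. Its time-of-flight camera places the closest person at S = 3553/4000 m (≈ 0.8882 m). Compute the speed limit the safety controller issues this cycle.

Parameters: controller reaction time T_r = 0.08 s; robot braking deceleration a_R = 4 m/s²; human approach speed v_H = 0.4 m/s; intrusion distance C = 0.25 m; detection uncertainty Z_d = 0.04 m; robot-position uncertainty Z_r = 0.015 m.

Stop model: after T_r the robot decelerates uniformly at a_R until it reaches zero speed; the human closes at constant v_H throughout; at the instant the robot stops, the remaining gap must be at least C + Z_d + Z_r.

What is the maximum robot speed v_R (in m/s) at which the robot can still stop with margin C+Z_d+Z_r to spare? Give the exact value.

v_R_max = 3/2 m/s = 1.5000 m/s

collect terms ⇒ (1/8)·v_R² + (9/50)·v_R + (-441/800) = 0
  disc = (9/50)² − 4·(1/8)·(-441/800) = 12321/40000 ; √disc = 111/200
  v_R = (−(9/50) + 111/200) / (2·(1/8)) = 3/2 m/s
check:
braking lasts T_s = (3/2)/4 = 0.3750 s
robot in T_r: 1.5000·0.0800 = 0.1200 m
robot covers 1.5000·0.3750 − ½·4.0000·0.3750² = 0.2812 m while stopping
human over T_r+T_s: 0.4000·(0.0800+0.3750) = 0.1820 m
C+Z_d+Z_r = 0.2500+0.0400+0.0150 = 0.3050 m
sum ≈ 0.1200+0.2812+0.1820+0.3050 ≈ 0.8882 m = S ✓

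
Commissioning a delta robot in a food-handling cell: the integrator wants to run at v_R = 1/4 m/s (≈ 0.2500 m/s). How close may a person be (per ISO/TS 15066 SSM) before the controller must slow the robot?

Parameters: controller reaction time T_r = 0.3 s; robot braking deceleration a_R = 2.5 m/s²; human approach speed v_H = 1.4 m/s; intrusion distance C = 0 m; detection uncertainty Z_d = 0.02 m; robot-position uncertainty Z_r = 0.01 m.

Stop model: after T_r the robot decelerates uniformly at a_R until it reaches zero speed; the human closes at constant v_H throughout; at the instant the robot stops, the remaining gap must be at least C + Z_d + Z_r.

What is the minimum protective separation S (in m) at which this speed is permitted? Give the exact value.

S_min = 271/400 m = 0.6775 m

T_s = v_R/a_R = (1/4)/(5/2) = 0.1000 s
reaction-phase robot travel = 0.2500·0.3000 = 0.0750 m
braking distance = 0.2500²/(2·2.5000) = 0.0125 m
human over T_r+T_s: 1.4000·(0.3000+0.1000) = 0.5600 m
margins: 0.0000+0.0200+0.0100 = 0.0300 m
S_min ≈ 0.0750+0.0125+0.5600+0.0300  ⇒  S_min = 271/400 m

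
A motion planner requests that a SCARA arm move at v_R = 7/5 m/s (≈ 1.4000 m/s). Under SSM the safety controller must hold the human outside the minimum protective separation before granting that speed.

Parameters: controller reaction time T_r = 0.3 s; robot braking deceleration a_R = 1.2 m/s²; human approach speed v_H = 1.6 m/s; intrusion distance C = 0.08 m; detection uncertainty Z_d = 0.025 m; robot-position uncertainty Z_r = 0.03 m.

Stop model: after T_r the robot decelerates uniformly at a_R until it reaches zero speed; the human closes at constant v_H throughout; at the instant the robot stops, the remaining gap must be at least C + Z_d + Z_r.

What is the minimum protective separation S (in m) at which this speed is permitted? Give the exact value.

stop time T_s = (7/5)/(6/5) = 1.1667 s
robot in T_r: 1.4000·0.3000 = 0.4200 m
braking distance = 1.4000²/(2·1.2000) = 0.8167 m
human closes 1.6000·1.4667 = 2.3467 m
margins: 0.0800+0.0250+0.0300 = 0.1350 m
S_min ≈ 0.4200+0.8167+2.3467+0.1350  ⇒  S_min = 2231/600 m

S_min = 2231/600 m = 3.7183 m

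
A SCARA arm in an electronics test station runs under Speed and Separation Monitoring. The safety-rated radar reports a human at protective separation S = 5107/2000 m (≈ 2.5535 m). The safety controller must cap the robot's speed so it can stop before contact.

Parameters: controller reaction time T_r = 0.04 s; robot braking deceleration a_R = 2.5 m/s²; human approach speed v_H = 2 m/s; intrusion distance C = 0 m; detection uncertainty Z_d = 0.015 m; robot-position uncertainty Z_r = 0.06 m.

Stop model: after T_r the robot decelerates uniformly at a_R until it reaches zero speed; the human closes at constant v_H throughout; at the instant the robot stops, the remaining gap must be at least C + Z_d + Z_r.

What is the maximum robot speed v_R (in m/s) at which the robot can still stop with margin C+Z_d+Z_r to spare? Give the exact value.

quadratic (1/5)·v² + (21/25)·v + (-4797/2000) = 0
  disc = (21/25)² − 4·(1/5)·(-4797/2000) = 6561/2500 ; √disc = 81/50
  v_R = (−(21/25) + 81/50) / (2·(1/5)) = 39/20 m/s
check:
T_s = v_R/a_R = (39/20)/(5/2) = 0.7800 s
robot covers v_R·T_r = 1.9500·0.0400 = 0.0780 m before braking
braking distance = 1.9500²/(2·2.5000) = 0.7605 m
human closes 2.0000·0.8200 = 1.6400 m
C+Z_d+Z_r = 0.0000+0.0150+0.0600 = 0.0750 m
sum ≈ 0.0780+0.7605+1.6400+0.0750 ≈ 2.5535 m = S ✓

v_R_max = 39/20 m/s = 1.9500 m/s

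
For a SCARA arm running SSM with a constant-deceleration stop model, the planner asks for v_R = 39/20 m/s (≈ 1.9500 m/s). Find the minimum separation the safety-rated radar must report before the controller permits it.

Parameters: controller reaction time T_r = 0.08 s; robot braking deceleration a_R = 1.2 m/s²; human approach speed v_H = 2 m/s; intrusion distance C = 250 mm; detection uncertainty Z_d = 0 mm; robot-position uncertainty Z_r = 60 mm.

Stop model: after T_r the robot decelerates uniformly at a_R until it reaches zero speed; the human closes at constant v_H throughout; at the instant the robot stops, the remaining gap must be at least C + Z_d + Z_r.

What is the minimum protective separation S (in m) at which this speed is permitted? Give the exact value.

S_min = 43683/8000 m = 5.4604 m

stop time T_s = (39/20)/(6/5) = 1.6250 s
robot in T_r: 1.9500·0.0800 = 0.1560 m
braking distance = 1.9500²/(2·1.2000) = 1.5844 m
human over T_r+T_s: 2.0000·(0.0800+1.6250) = 3.4100 m
residual clearance needed = 0.2500+0.0000+0.0600 = 0.3100 m
S_min ≈ 0.1560+1.5844+3.4100+0.3100  ⇒  S_min = 43683/8000 m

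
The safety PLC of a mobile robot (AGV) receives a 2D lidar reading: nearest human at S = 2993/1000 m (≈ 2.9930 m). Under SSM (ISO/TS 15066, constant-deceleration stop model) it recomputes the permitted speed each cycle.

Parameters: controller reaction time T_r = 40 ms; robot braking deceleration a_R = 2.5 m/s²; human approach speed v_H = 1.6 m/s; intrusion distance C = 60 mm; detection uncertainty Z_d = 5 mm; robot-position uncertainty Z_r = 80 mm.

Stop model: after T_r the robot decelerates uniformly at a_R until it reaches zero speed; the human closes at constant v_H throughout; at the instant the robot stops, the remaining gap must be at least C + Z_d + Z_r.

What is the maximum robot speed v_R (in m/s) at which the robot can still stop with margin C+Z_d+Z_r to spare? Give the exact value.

v_R_max = 12/5 m/s = 2.4000 m/s

collect terms ⇒ (1/5)·v_R² + (17/25)·v_R + (-348/125) = 0
  disc = (17/25)² − 4·(1/5)·(-348/125) = 1681/625 ; √disc = 41/25
  v_R = (−(17/25) + 41/25) / (2·(1/5)) = 12/5 m/s
check:
braking lasts T_s = (12/5)/(5/2) = 0.9600 s
robot covers v_R·T_r = 2.4000·0.0400 = 0.0960 m before braking
robot under decel: 2.4000²/(2·2.5000) = 1.1520 m
human closes 1.6000·1.0000 = 1.6000 m
C+Z_d+Z_r = 0.0600+0.0050+0.0800 = 0.1450 m
sum ≈ 0.0960+1.1520+1.6000+0.1450 ≈ 2.9930 m = S ✓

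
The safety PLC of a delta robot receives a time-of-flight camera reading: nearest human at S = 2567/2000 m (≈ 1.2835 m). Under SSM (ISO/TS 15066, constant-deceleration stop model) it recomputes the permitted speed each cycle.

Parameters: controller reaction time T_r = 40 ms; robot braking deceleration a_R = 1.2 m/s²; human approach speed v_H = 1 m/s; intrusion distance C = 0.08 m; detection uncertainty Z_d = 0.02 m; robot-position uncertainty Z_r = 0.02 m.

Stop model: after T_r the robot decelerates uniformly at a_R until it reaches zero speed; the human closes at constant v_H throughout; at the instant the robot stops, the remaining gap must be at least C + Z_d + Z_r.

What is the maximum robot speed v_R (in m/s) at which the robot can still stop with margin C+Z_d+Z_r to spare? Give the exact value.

at the boundary: (5/12)·v² + (131/150)·v + (-2247/2000) = 0
  disc = (131/150)² − 4·(5/12)·(-2247/2000) = 237169/90000 ; √disc = 487/300
  v_R = (−(131/150) + 487/300) / (2·(5/12)) = 9/10 m/s
check:
braking lasts T_s = (9/10)/(6/5) = 0.7500 s
robot in T_r: 0.9000·0.0400 = 0.0360 m
braking distance = 0.9000²/(2·1.2000) = 0.3375 m
person approaches 1.0000·(0.0400+0.7500) = 0.7900 m
residual clearance needed = 0.0800+0.0200+0.0200 = 0.1200 m
sum ≈ 0.0360+0.3375+0.7900+0.1200 ≈ 1.2835 m = S ✓

v_R_max = 9/10 m/s = 0.9000 m/s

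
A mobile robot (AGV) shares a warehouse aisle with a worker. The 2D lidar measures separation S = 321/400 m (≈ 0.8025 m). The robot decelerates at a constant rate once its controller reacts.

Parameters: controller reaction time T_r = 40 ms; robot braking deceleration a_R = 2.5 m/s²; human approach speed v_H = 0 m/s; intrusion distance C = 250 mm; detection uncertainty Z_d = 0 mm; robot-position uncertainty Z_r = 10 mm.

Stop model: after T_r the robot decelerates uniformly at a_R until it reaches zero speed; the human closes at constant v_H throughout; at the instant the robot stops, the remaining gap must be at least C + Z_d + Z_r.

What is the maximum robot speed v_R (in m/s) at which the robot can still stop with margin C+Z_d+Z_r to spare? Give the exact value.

collect terms ⇒ (1/5)·v_R² + (1/25)·v_R + (-217/400) = 0
  disc = (1/25)² − 4·(1/5)·(-217/400) = 1089/2500 ; √disc = 33/50
  v_R = (−(1/25) + 33/50) / (2·(1/5)) = 31/20 m/s
check:
stop time T_s = (31/20)/(5/2) = 0.6200 s
reaction-phase robot travel = 1.5500·0.0400 = 0.0620 m
robot under decel: 1.5500²/(2·2.5000) = 0.4805 m
human over T_r+T_s: 0.0000·(0.0400+0.6200) = 0.0000 m
margins: 0.2500+0.0000+0.0100 = 0.2600 m
sum ≈ 0.0620+0.4805+0.0000+0.2600 ≈ 0.8025 m = S ✓

v_R_max = 31/20 m/s = 1.5500 m/s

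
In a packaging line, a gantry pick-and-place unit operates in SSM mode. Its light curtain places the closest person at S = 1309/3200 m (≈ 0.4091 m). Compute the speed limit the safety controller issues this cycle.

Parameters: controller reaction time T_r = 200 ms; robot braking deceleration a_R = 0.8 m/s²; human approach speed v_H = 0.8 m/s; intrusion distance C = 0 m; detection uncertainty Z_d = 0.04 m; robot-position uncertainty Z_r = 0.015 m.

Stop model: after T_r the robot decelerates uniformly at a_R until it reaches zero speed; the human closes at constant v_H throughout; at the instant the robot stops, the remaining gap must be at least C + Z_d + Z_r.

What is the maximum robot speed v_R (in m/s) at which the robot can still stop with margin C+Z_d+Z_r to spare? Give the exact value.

collect terms ⇒ (5/8)·v_R² + (6/5)·v_R + (-621/3200) = 0
  disc = (6/5)² − 4·(5/8)·(-621/3200) = 12321/6400 ; √disc = 111/80
  v_R = (−(6/5) + 111/80) / (2·(5/8)) = 3/20 m/s
check:
stop time T_s = (3/20)/(4/5) = 0.1875 s
robot in T_r: 0.1500·0.2000 = 0.0300 m
robot covers 0.1500·0.1875 − ½·0.8000·0.1875² = 0.0141 m while stopping
human over T_r+T_s: 0.8000·(0.2000+0.1875) = 0.3100 m
margins: 0.0000+0.0400+0.0150 = 0.0550 m
sum ≈ 0.0300+0.0141+0.3100+0.0550 ≈ 0.4091 m = S ✓

v_R_max = 3/20 m/s = 0.1500 m/s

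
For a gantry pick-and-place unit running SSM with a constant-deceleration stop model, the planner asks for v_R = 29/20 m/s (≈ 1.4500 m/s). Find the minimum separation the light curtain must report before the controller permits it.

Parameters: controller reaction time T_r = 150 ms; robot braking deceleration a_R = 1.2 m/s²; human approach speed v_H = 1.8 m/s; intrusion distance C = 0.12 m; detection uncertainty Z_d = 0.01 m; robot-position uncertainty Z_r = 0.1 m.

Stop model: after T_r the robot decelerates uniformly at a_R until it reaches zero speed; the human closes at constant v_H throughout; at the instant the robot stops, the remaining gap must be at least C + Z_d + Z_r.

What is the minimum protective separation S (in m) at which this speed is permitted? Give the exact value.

S_min = 18089/4800 m = 3.7685 m

braking lasts T_s = (29/20)/(6/5) = 1.2083 s
reaction-phase robot travel = 1.4500·0.1500 = 0.2175 m
robot under decel: 1.4500²/(2·1.2000) = 0.8760 m
human over T_r+T_s: 1.8000·(0.1500+1.2083) = 2.4450 m
residual clearance needed = 0.1200+0.0100+0.1000 = 0.2300 m
S_min ≈ 0.2175+0.8760+2.4450+0.2300  ⇒  S_min = 18089/4800 m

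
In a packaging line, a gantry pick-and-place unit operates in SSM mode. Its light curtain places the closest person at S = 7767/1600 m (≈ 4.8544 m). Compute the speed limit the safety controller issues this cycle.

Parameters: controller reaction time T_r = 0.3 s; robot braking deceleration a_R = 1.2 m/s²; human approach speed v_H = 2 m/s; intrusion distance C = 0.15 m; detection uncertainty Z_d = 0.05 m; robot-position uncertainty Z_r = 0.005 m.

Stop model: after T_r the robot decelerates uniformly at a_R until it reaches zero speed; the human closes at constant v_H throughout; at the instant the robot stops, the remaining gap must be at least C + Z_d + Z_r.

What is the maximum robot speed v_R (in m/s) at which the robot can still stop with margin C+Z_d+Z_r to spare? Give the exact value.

collect terms ⇒ (5/12)·v_R² + (59/30)·v_R + (-6479/1600) = 0
  disc = (59/30)² − 4·(5/12)·(-6479/1600) = 152881/14400 ; √disc = 391/120
  v_R = (−(59/30) + 391/120) / (2·(5/12)) = 31/20 m/s
check:
stop time T_s = (31/20)/(6/5) = 1.2917 s
reaction-phase robot travel = 1.5500·0.3000 = 0.4650 m
braking distance = 1.5500²/(2·1.2000) = 1.0010 m
human over T_r+T_s: 2.0000·(0.3000+1.2917) = 3.1833 m
C+Z_d+Z_r = 0.1500+0.0500+0.0050 = 0.2050 m
sum ≈ 0.4650+1.0010+3.1833+0.2050 ≈ 4.8544 m = S ✓

v_R_max = 31/20 m/s = 1.5500 m/s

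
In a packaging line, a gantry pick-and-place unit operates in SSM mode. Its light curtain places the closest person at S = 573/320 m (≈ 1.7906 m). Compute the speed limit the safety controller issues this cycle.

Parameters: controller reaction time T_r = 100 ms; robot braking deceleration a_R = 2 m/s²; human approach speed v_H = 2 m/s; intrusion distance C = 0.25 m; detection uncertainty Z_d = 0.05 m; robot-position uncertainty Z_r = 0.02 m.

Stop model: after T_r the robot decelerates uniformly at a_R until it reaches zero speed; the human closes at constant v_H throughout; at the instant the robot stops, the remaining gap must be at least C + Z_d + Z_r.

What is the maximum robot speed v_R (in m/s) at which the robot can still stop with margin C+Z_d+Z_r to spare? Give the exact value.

at the boundary: (1/4)·v² + (11/10)·v + (-2033/1600) = 0
  disc = (11/10)² − 4·(1/4)·(-2033/1600) = 3969/1600 ; √disc = 63/40
  v_R = (−(11/10) + 63/40) / (2·(1/4)) = 19/20 m/s
check:
braking lasts T_s = (19/20)/2 = 0.4750 s
robot covers v_R·T_r = 0.9500·0.1000 = 0.0950 m before braking
robot covers 0.9500·0.4750 − ½·2.0000·0.4750² = 0.2256 m while stopping
person approaches 2.0000·(0.1000+0.4750) = 1.1500 m
C+Z_d+Z_r = 0.2500+0.0500+0.0200 = 0.3200 m
sum ≈ 0.0950+0.2256+1.1500+0.3200 ≈ 1.7906 m = S ✓

v_R_max = 19/20 m/s = 0.9500 m/s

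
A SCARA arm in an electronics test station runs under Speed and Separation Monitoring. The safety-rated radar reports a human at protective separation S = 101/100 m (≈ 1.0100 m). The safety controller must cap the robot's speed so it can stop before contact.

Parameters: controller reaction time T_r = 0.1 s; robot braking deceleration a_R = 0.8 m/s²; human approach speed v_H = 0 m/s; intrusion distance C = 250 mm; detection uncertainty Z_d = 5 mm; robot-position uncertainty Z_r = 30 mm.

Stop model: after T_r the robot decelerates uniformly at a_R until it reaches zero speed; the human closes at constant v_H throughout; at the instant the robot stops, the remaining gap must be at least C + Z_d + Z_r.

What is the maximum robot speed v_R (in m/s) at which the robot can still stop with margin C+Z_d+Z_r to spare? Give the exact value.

quadratic (5/8)·v² + (1/10)·v + (-29/40) = 0
  disc = (1/10)² − 4·(5/8)·(-29/40) = 729/400 ; √disc = 27/20
  v_R = (−(1/10) + 27/20) / (2·(5/8)) = 1 m/s
check:
stop time T_s = 1/(4/5) = 1.2500 s
robot in T_r: 1.0000·0.1000 = 0.1000 m
braking distance = 1.0000²/(2·0.8000) = 0.6250 m
human closes 0.0000·1.3500 = 0.0000 m
C+Z_d+Z_r = 0.2500+0.0050+0.0300 = 0.2850 m
sum ≈ 0.1000+0.6250+0.0000+0.2850 ≈ 1.0100 m = S ✓

v_R_max = 1 m/s = 1.0000 m/s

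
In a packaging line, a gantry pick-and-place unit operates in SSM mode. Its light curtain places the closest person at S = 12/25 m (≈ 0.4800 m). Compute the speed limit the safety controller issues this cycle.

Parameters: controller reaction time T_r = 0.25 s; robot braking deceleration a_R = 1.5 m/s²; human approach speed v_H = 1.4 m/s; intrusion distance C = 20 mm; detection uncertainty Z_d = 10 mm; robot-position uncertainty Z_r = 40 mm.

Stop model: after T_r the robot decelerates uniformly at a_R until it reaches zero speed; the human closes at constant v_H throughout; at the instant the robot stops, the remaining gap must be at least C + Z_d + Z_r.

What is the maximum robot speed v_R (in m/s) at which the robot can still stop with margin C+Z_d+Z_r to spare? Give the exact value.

v_R_max = 1/20 m/s = 0.0500 m/s

quadratic (1/3)·v² + (71/60)·v + (-3/50) = 0
  disc = (71/60)² − 4·(1/3)·(-3/50) = 5329/3600 ; √disc = 73/60
  v_R = (−(71/60) + 73/60) / (2·(1/3)) = 1/20 m/s
check:
braking lasts T_s = (1/20)/(3/2) = 0.0333 s
robot in T_r: 0.0500·0.2500 = 0.0125 m
robot covers 0.0500·0.0333 − ½·1.5000·0.0333² = 0.0008 m while stopping
human over T_r+T_s: 1.4000·(0.2500+0.0333) = 0.3967 m
residual clearance needed = 0.0200+0.0100+0.0400 = 0.0700 m
sum ≈ 0.0125+0.0008+0.3967+0.0700 ≈ 0.4800 m = S ✓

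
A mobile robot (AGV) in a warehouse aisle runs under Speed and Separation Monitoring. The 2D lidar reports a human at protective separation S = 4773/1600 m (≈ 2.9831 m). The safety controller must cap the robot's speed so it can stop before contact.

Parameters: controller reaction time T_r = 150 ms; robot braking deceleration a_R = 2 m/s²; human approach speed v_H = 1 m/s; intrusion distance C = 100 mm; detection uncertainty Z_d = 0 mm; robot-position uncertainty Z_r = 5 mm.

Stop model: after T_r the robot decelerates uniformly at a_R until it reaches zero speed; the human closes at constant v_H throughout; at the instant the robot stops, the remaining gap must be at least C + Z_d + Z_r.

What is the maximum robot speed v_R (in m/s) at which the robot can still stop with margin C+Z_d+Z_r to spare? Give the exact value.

v_R_max = 9/4 m/s = 2.2500 m/s

at the boundary: (1/4)·v² + (13/20)·v + (-873/320) = 0
  disc = (13/20)² − 4·(1/4)·(-873/320) = 5041/1600 ; √disc = 71/40
  v_R = (−(13/20) + 71/40) / (2·(1/4)) = 9/4 m/s
check:
stop time T_s = (9/4)/2 = 1.1250 s
robot covers v_R·T_r = 2.2500·0.1500 = 0.3375 m before braking
robot covers 2.2500·1.1250 − ½·2.0000·1.1250² = 1.2656 m while stopping
human over T_r+T_s: 1.0000·(0.1500+1.1250) = 1.2750 m
C+Z_d+Z_r = 0.1000+0.0000+0.0050 = 0.1050 m
sum ≈ 0.3375+1.2656+1.2750+0.1050 ≈ 2.9831 m = S ✓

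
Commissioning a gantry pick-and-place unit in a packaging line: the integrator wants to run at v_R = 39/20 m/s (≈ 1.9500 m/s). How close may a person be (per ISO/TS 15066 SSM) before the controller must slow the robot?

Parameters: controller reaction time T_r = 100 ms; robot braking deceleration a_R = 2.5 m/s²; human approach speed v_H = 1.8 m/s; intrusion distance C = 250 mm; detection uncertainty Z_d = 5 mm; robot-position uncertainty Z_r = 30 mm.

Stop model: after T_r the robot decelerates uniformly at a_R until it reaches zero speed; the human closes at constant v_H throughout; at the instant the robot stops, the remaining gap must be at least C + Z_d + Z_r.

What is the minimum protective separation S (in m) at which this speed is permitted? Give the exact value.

stop time T_s = (39/20)/(5/2) = 0.7800 s
robot in T_r: 1.9500·0.1000 = 0.1950 m
robot covers 1.9500·0.7800 − ½·2.5000·0.7800² = 0.7605 m while stopping
person approaches 1.8000·(0.1000+0.7800) = 1.5840 m
residual clearance needed = 0.2500+0.0050+0.0300 = 0.2850 m
S_min ≈ 0.1950+0.7605+1.5840+0.2850  ⇒  S_min = 5649/2000 m

S_min = 5649/2000 m = 2.8245 m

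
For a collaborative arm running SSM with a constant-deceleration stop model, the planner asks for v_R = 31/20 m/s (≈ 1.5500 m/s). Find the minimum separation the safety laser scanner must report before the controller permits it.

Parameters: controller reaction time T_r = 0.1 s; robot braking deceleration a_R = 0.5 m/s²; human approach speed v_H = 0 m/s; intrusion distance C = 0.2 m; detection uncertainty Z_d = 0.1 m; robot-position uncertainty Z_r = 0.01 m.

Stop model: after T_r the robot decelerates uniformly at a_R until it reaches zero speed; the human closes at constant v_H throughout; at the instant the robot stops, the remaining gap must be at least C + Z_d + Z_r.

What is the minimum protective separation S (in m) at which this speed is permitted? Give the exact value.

S_min = 1147/400 m = 2.8675 m

stop time T_s = (31/20)/(1/2) = 3.1000 s
reaction-phase robot travel = 1.5500·0.1000 = 0.1550 m
braking distance = 1.5500²/(2·0.5000) = 2.4025 m
person approaches 0.0000·(0.1000+3.1000) = 0.0000 m
residual clearance needed = 0.2000+0.1000+0.0100 = 0.3100 m
S_min ≈ 0.1550+2.4025+0.0000+0.3100  ⇒  S_min = 1147/400 m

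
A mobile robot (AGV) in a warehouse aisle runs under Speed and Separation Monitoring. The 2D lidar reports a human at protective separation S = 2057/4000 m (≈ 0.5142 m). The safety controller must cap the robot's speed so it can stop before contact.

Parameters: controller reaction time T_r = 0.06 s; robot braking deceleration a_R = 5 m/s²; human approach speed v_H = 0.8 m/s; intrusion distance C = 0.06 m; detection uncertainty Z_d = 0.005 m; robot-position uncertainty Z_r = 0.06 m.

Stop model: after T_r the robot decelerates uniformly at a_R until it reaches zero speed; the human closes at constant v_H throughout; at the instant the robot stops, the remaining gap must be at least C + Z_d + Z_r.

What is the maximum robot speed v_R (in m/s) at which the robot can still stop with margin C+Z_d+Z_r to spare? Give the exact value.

at the boundary: (1/10)·v² + (11/50)·v + (-273/800) = 0
  disc = (11/50)² − 4·(1/10)·(-273/800) = 1849/10000 ; √disc = 43/100
  v_R = (−(11/50) + 43/100) / (2·(1/10)) = 21/20 m/s
check:
T_s = v_R/a_R = (21/20)/5 = 0.2100 s
reaction-phase robot travel = 1.0500·0.0600 = 0.0630 m
robot under decel: 1.0500²/(2·5.0000) = 0.1103 m
human over T_r+T_s: 0.8000·(0.0600+0.2100) = 0.2160 m
margins: 0.0600+0.0050+0.0600 = 0.1250 m
sum ≈ 0.0630+0.1103+0.2160+0.1250 ≈ 0.5142 m = S ✓

v_R_max = 21/20 m/s = 1.0500 m/s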